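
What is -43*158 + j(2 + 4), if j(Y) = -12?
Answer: -6806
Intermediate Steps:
-43*158 + j(2 + 4) = -43*158 - 12 = -6794 - 12 = -6806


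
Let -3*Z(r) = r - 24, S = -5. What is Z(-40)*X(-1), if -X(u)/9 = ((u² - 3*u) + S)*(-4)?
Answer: -768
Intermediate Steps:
Z(r) = 8 - r/3 (Z(r) = -(r - 24)/3 = -(-24 + r)/3 = 8 - r/3)
X(u) = -180 - 108*u + 36*u² (X(u) = -9*((u² - 3*u) - 5)*(-4) = -9*(-5 + u² - 3*u)*(-4) = -9*(20 - 4*u² + 12*u) = -180 - 108*u + 36*u²)
Z(-40)*X(-1) = (8 - ⅓*(-40))*(-180 - 108*(-1) + 36*(-1)²) = (8 + 40/3)*(-180 + 108 + 36*1) = 64*(-180 + 108 + 36)/3 = (64/3)*(-36) = -768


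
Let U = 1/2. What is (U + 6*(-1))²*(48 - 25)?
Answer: 2783/4 ≈ 695.75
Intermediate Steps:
U = ½ ≈ 0.50000
(U + 6*(-1))²*(48 - 25) = (½ + 6*(-1))²*(48 - 25) = (½ - 6)²*23 = (-11/2)²*23 = (121/4)*23 = 2783/4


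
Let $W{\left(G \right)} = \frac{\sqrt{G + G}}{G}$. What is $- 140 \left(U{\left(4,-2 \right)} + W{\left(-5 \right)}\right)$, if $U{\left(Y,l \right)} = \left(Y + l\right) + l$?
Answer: $28 i \sqrt{10} \approx 88.544 i$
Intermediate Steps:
$W{\left(G \right)} = \frac{\sqrt{2}}{\sqrt{G}}$ ($W{\left(G \right)} = \frac{\sqrt{2 G}}{G} = \frac{\sqrt{2} \sqrt{G}}{G} = \frac{\sqrt{2}}{\sqrt{G}}$)
$U{\left(Y,l \right)} = Y + 2 l$
$- 140 \left(U{\left(4,-2 \right)} + W{\left(-5 \right)}\right) = - 140 \left(\left(4 + 2 \left(-2\right)\right) + \frac{\sqrt{2}}{i \sqrt{5}}\right) = - 140 \left(\left(4 - 4\right) + \sqrt{2} \left(- \frac{i \sqrt{5}}{5}\right)\right) = - 140 \left(0 - \frac{i \sqrt{10}}{5}\right) = - 140 \left(- \frac{i \sqrt{10}}{5}\right) = 28 i \sqrt{10}$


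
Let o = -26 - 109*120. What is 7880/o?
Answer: -3940/6553 ≈ -0.60125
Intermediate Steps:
o = -13106 (o = -26 - 13080 = -13106)
7880/o = 7880/(-13106) = 7880*(-1/13106) = -3940/6553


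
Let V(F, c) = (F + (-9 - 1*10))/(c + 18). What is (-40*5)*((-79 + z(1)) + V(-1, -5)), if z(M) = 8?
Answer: 188600/13 ≈ 14508.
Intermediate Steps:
V(F, c) = (-19 + F)/(18 + c) (V(F, c) = (F + (-9 - 10))/(18 + c) = (F - 19)/(18 + c) = (-19 + F)/(18 + c))
(-40*5)*((-79 + z(1)) + V(-1, -5)) = (-40*5)*((-79 + 8) + (-19 - 1)/(18 - 5)) = -200*(-71 - 20/13) = -200*(-943/13) = 188600/13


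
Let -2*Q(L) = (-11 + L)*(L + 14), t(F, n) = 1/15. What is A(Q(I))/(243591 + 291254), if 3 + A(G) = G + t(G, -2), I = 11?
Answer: -44/8022675 ≈ -5.4845e-6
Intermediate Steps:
t(F, n) = 1/15
Q(L) = -(-11 + L)*(14 + L)/2 (Q(L) = -(-11 + L)*(L + 14)/2 = -(-11 + L)*(14 + L)/2)
A(G) = -44/15 + G (A(G) = -3 + (G + 1/15) = -3 + (1/15 + G) = -44/15 + G)
A(Q(I))/(243591 + 291254) = (-44/15 + (77 - 3/2*11 - ½*11²))/(243591 + 291254) = (-44/15 + (77 - 33/2 - ½*121))/534845 = (-44/15 + (77 - 33/2 - 121/2))*(1/534845) = (-44/15 + 0)*(1/534845) = -44/15*1/534845 = -44/8022675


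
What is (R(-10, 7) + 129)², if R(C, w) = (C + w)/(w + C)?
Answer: 16900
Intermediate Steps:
R(C, w) = 1 (R(C, w) = (C + w)/(C + w) = 1)
(R(-10, 7) + 129)² = (1 + 129)² = 130² = 16900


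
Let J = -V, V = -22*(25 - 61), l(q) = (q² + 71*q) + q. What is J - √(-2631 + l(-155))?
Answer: -792 - √10234 ≈ -893.16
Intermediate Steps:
l(q) = q² + 72*q
V = 792 (V = -22*(-36) = 792)
J = -792 (J = -1*792 = -792)
J - √(-2631 + l(-155)) = -792 - √(-2631 - 155*(72 - 155)) = -792 - √(-2631 - 155*(-83)) = -792 - √(-2631 + 12865) = -792 - √10234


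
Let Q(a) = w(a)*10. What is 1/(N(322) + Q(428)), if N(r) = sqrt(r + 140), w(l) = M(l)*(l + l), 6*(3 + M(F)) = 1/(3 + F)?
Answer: -21463774140/551118285803681 - 1671849*sqrt(462)/1102236571607362 ≈ -3.8978e-5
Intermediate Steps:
M(F) = -3 + 1/(6*(3 + F))
w(l) = l*(-53 - 18*l)/(3*(3 + l)) (w(l) = ((-53 - 18*l)/(6*(3 + l)))*(l + l) = ((-53 - 18*l)/(6*(3 + l)))*(2*l) = l*(-53 - 18*l)/(3*(3 + l)))
N(r) = sqrt(140 + r)
Q(a) = -10*a*(53 + 18*a)/(9 + 3*a) (Q(a) = -a*(53 + 18*a)/(9 + 3*a)*10 = -10*a*(53 + 18*a)/(9 + 3*a))
1/(N(322) + Q(428)) = 1/(sqrt(140 + 322) - 10*428*(53 + 18*428)/(9 + 3*428)) = 1/(sqrt(462) - 10*428*(53 + 7704)/(9 + 1284)) = 1/(sqrt(462) - 10*428*7757/1293) = 1/(sqrt(462) - 10*428*1/1293*7757) = 1/(sqrt(462) - 33199960/1293) = 1/(-33199960/1293 + sqrt(462))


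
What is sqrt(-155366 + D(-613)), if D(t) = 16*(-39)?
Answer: I*sqrt(155990) ≈ 394.96*I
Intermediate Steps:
D(t) = -624
sqrt(-155366 + D(-613)) = sqrt(-155366 - 624) = sqrt(-155990) = I*sqrt(155990)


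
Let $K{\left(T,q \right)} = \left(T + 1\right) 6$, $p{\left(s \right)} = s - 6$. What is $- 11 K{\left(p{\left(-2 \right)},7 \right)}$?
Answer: $462$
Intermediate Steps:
$p{\left(s \right)} = -6 + s$ ($p{\left(s \right)} = s - 6 = -6 + s$)
$K{\left(T,q \right)} = 6 + 6 T$ ($K{\left(T,q \right)} = \left(1 + T\right) 6 = 6 + 6 T$)
$- 11 K{\left(p{\left(-2 \right)},7 \right)} = - 11 \left(6 + 6 \left(-6 - 2\right)\right) = - 11 \left(6 + 6 \left(-8\right)\right) = - 11 \left(6 - 48\right) = \left(-11\right) \left(-42\right) = 462$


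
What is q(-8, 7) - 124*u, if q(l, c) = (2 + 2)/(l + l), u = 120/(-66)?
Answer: 9909/44 ≈ 225.20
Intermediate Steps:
u = -20/11 (u = 120*(-1/66) = -20/11 ≈ -1.8182)
q(l, c) = 2/l (q(l, c) = 4/((2*l)) = 4*(1/(2*l)) = 2/l)
q(-8, 7) - 124*u = 2/(-8) - 124*(-20/11) = 2*(-⅛) + 2480/11 = -¼ + 2480/11 = 9909/44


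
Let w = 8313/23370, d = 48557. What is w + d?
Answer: 378261801/7790 ≈ 48557.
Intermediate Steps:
w = 2771/7790 (w = 8313*(1/23370) = 2771/7790 ≈ 0.35571)
w + d = 2771/7790 + 48557 = 378261801/7790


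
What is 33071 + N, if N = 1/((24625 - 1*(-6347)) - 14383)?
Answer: 548614820/16589 ≈ 33071.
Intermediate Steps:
N = 1/16589 (N = 1/((24625 + 6347) - 14383) = 1/(30972 - 14383) = 1/16589 ≈ 6.0281e-5)
33071 + N = 33071 + 1/16589 = 548614820/16589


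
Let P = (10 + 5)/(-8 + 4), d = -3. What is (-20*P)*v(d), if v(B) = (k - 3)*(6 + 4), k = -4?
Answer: -5250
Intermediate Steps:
v(B) = -70 (v(B) = (-4 - 3)*(6 + 4) = -7*10 = -70)
P = -15/4 (P = 15/(-4) = 15*(-1/4) = -15/4 ≈ -3.7500)
(-20*P)*v(d) = -20*(-15/4)*(-70) = 75*(-70) = -5250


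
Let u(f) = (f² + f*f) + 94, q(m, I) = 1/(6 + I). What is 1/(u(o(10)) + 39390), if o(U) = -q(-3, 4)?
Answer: 50/1974201 ≈ 2.5327e-5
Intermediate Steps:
o(U) = -⅒ (o(U) = -1/(6 + 4) = -1/10 = -1*⅒ = -⅒)
u(f) = 94 + 2*f² (u(f) = (f² + f²) + 94 = 2*f² + 94 = 94 + 2*f²)
1/(u(o(10)) + 39390) = 1/((94 + 2*(-⅒)²) + 39390) = 1/((94 + 2*(1/100)) + 39390) = 1/((94 + 1/50) + 39390) = 1/(4701/50 + 39390) = 1/(1974201/50) = 50/1974201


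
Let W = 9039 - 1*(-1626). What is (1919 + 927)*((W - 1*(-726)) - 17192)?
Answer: -16509646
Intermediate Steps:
W = 10665 (W = 9039 + 1626 = 10665)
(1919 + 927)*((W - 1*(-726)) - 17192) = (1919 + 927)*((10665 - 1*(-726)) - 17192) = 2846*((10665 + 726) - 17192) = 2846*(11391 - 17192) = 2846*(-5801) = -16509646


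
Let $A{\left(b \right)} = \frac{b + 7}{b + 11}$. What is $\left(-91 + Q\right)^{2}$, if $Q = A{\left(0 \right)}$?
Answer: $\frac{988036}{121} \approx 8165.6$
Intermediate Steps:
$A{\left(b \right)} = \frac{7 + b}{11 + b}$
$Q = \frac{7}{11}$ ($Q = \frac{7 + 0}{11 + 0} = \frac{1}{11} \cdot 7 = \frac{7}{11} \approx 0.63636$)
$\left(-91 + Q\right)^{2} = \left(-91 + \frac{7}{11}\right)^{2} = \left(- \frac{994}{11}\right)^{2} = \frac{988036}{121}$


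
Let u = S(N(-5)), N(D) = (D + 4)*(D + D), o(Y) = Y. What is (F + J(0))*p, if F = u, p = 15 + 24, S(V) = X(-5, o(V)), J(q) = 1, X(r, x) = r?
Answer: -156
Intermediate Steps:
N(D) = 2*D*(4 + D) (N(D) = (4 + D)*(2*D) = 2*D*(4 + D))
S(V) = -5
p = 39
u = -5
F = -5
(F + J(0))*p = (-5 + 1)*39 = -4*39 = -156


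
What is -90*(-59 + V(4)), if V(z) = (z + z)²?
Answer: -450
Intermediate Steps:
V(z) = 4*z² (V(z) = (2*z)² = 4*z²)
-90*(-59 + V(4)) = -90*(-59 + 4*4²) = -90*(-59 + 4*16) = -90*(-59 + 64) = -90*5 = -450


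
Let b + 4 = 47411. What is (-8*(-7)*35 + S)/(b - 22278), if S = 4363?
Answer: 6323/25129 ≈ 0.25162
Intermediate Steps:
b = 47407 (b = -4 + 47411 = 47407)
(-8*(-7)*35 + S)/(b - 22278) = (-8*(-7)*35 + 4363)/(47407 - 22278) = (56*35 + 4363)/25129 = (1960 + 4363)*(1/25129) = 6323*(1/25129) = 6323/25129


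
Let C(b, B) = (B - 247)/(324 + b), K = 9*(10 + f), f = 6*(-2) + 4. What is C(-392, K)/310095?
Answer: 229/21086460 ≈ 1.0860e-5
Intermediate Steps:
f = -8 (f = -12 + 4 = -8)
K = 18 (K = 9*(10 - 8) = 9*2 = 18)
C(b, B) = (-247 + B)/(324 + b)
C(-392, K)/310095 = ((-247 + 18)/(324 - 392))/310095 = (-229/(-68))*(1/310095) = -1/68*(-229)*(1/310095) = (229/68)*(1/310095) = 229/21086460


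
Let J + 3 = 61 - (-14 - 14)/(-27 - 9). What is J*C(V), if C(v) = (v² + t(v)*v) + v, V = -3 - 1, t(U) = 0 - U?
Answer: -2060/9 ≈ -228.89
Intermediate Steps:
t(U) = -U
V = -4
C(v) = v (C(v) = (v² + (-v)*v) + v = (v² - v²) + v = 0 + v = v)
J = 515/9 (J = -3 + (61 - (-14 - 14)/(-27 - 9)) = -3 + (61 - (-28)/(-36)) = -3 + (61 - (-28)*(-1)/36) = -3 + (61 - 1*7/9) = -3 + (61 - 7/9) = -3 + 542/9 = 515/9 ≈ 57.222)
J*C(V) = (515/9)*(-4) = -2060/9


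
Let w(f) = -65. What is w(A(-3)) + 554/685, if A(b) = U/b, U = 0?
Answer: -43971/685 ≈ -64.191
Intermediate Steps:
A(b) = 0 (A(b) = 0/b = 0)
w(A(-3)) + 554/685 = -65 + 554/685 = -43971/685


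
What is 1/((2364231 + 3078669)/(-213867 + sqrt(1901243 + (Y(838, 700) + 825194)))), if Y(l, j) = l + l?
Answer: -71289/1814300 + sqrt(2728113)/5442900 ≈ -0.038989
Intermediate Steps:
Y(l, j) = 2*l
1/((2364231 + 3078669)/(-213867 + sqrt(1901243 + (Y(838, 700) + 825194)))) = 1/((2364231 + 3078669)/(-213867 + sqrt(1901243 + (2*838 + 825194)))) = 1/(5442900/(-213867 + sqrt(1901243 + (1676 + 825194)))) = 1/(5442900/(-213867 + sqrt(1901243 + 826870))) = 1/(5442900/(-213867 + sqrt(2728113))) = -71289/1814300 + sqrt(2728113)/5442900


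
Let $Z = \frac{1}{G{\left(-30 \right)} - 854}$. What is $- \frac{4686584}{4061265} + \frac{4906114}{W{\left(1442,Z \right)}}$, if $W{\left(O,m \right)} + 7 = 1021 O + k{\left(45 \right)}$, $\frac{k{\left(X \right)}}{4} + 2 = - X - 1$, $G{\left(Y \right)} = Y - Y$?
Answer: $\frac{13025988439738}{5978519164995} \approx 2.1788$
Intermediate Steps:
$G{\left(Y \right)} = 0$
$k{\left(X \right)} = -12 - 4 X$ ($k{\left(X \right)} = -8 + 4 \left(- X - 1\right) = -8 + 4 \left(-1 - X\right) = -8 - \left(4 + 4 X\right) = -12 - 4 X$)
$Z = - \frac{1}{854}$ ($Z = \frac{1}{0 - 854} = \frac{1}{-854} = - \frac{1}{854} \approx -0.001171$)
$W{\left(O,m \right)} = -199 + 1021 O$ ($W{\left(O,m \right)} = -7 + \left(1021 O - 192\right) = -7 + \left(-192 + 1021 O\right) = -199 + 1021 O$)
$- \frac{4686584}{4061265} + \frac{4906114}{W{\left(1442,Z \right)}} = - \frac{4686584}{4061265} + \frac{4906114}{-199 + 1021 \cdot 1442} = \left(-4686584\right) \frac{1}{4061265} + \frac{4906114}{-199 + 1472282} = - \frac{4686584}{4061265} + \frac{4906114}{1472083} = \frac{13025988439738}{5978519164995}$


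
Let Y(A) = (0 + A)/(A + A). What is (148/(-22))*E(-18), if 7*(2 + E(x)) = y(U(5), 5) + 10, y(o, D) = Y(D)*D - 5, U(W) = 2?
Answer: 481/77 ≈ 6.2467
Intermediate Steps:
Y(A) = 1/2 (Y(A) = A/((2*A)) = A*(1/(2*A)) = 1/2)
y(o, D) = -5 + D/2 (y(o, D) = D/2 - 5 = -5 + D/2)
E(x) = -13/14 (E(x) = -2 + ((-5 + (1/2)*5) + 10)/7 = -2 + ((-5 + 5/2) + 10)/7 = -2 + (-5/2 + 10)/7 = -2 + (1/7)*(15/2) = -2 + 15/14 = -13/14)
(148/(-22))*E(-18) = (148/(-22))*(-13/14) = (148*(-1/22))*(-13/14) = -74/11*(-13/14) = 481/77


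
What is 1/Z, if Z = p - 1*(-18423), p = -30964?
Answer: -1/12541 ≈ -7.9738e-5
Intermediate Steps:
Z = -12541 (Z = -30964 - 1*(-18423) = -30964 + 18423 = -12541)
1/Z = 1/(-12541) = -1/12541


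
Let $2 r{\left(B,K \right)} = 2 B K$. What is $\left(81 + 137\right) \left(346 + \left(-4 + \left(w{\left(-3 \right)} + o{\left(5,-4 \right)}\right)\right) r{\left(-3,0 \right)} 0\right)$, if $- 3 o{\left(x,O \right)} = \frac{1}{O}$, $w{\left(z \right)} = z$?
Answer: $75428$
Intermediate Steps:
$o{\left(x,O \right)} = - \frac{1}{3 O}$
$r{\left(B,K \right)} = B K$ ($r{\left(B,K \right)} = \frac{2 B K}{2} = B K$)
$\left(81 + 137\right) \left(346 + \left(-4 + \left(w{\left(-3 \right)} + o{\left(5,-4 \right)}\right)\right) r{\left(-3,0 \right)} 0\right) = \left(81 + 137\right) \left(346 + \left(-4 - \left(3 + \frac{1}{3 \left(-4\right)}\right)\right) \left(-3\right) 0 \cdot 0\right) = 218 \left(346 + \left(-4 - \frac{35}{12}\right) 0 \cdot 0\right) = 218 \left(346 + \left(-4 + \left(-3 + \frac{1}{12}\right)\right) 0\right) = 218 \left(346 + \left(-4 - \frac{35}{12}\right) 0\right) = 218 \left(346 - 0\right) = 218 \left(346 + 0\right) = 218 \cdot 346 = 75428$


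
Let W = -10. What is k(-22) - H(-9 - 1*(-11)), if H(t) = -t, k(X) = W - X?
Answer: 14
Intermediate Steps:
k(X) = -10 - X
k(-22) - H(-9 - 1*(-11)) = (-10 - 1*(-22)) - (-1)*(-9 - 1*(-11)) = (-10 + 22) - (-1)*(-9 + 11) = 12 - (-1)*2 = 12 - 1*(-2) = 12 + 2 = 14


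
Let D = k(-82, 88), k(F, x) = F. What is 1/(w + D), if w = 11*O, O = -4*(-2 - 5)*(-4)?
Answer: -1/1314 ≈ -0.00076103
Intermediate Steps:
D = -82
O = -112 (O = -4*(-7)*(-4) = 28*(-4) = -112)
w = -1232 (w = 11*(-112) = -1232)
1/(w + D) = 1/(-1232 - 82) = 1/(-1314) = -1/1314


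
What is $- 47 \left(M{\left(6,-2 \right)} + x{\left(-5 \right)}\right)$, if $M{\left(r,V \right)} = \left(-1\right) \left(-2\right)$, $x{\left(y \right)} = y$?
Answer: $141$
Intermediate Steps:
$M{\left(r,V \right)} = 2$
$- 47 \left(M{\left(6,-2 \right)} + x{\left(-5 \right)}\right) = - 47 \left(2 - 5\right) = \left(-47\right) \left(-3\right) = 141$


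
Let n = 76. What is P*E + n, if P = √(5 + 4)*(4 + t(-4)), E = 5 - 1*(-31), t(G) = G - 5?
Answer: -464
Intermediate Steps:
t(G) = -5 + G
E = 36 (E = 5 + 31 = 36)
P = -15 (P = √(5 + 4)*(4 + (-5 - 4)) = √9*(4 - 9) = 3*(-5) = -15)
P*E + n = -15*36 + 76 = -540 + 76 = -464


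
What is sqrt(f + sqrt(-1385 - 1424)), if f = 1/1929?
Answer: sqrt(1929 + 197215173*I)/1929 ≈ 5.1478 + 5.1478*I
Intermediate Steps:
f = 1/1929 ≈ 0.00051840
sqrt(f + sqrt(-1385 - 1424)) = sqrt(1/1929 + sqrt(-1385 - 1424)) = sqrt(1/1929 + sqrt(-2809)) = sqrt(1/1929 + 53*I)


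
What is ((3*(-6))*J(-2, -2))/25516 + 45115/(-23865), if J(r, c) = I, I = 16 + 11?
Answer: -116275273/60893934 ≈ -1.9095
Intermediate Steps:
I = 27
J(r, c) = 27
((3*(-6))*J(-2, -2))/25516 + 45115/(-23865) = ((3*(-6))*27)/25516 + 45115/(-23865) = -18*27*(1/25516) + 45115*(-1/23865) = -486*1/25516 - 9023/4773 = -243/12758 - 9023/4773 = -116275273/60893934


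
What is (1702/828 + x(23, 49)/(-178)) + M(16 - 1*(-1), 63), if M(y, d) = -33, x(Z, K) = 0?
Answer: -557/18 ≈ -30.944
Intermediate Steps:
(1702/828 + x(23, 49)/(-178)) + M(16 - 1*(-1), 63) = (1702/828 + 0/(-178)) - 33 = (1702*(1/828) + 0*(-1/178)) - 33 = (37/18 + 0) - 33 = 37/18 - 33 = -557/18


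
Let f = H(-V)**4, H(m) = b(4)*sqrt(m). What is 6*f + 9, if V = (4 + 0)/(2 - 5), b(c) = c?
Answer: 8219/3 ≈ 2739.7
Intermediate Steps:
V = -4/3 (V = 4/(-3) = 4*(-1/3) = -4/3 ≈ -1.3333)
H(m) = 4*sqrt(m)
f = 4096/9 (f = (4*sqrt(-1*(-4/3)))**4 = (4*sqrt(4/3))**4 = (4*(2*sqrt(3)/3))**4 = (8*sqrt(3)/3)**4 = 4096/9 ≈ 455.11)
6*f + 9 = 6*(4096/9) + 9 = 8192/3 + 9 = 8219/3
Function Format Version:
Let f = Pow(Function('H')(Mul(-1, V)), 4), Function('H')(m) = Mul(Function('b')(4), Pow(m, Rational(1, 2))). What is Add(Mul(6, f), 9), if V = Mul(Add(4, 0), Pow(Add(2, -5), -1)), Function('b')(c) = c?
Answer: Rational(8219, 3) ≈ 2739.7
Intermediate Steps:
V = Rational(-4, 3) (V = Mul(4, Pow(-3, -1)) = Mul(4, Rational(-1, 3)) = Rational(-4, 3) ≈ -1.3333)
Function('H')(m) = Mul(4, Pow(m, Rational(1, 2)))
f = Rational(4096, 9) (f = Pow(Mul(4, Pow(Mul(-1, Rational(-4, 3)), Rational(1, 2))), 4) = Pow(Mul(4, Pow(Rational(4, 3), Rational(1, 2))), 4) = Pow(Mul(4, Mul(Rational(2, 3), Pow(3, Rational(1, 2)))), 4) = Pow(Mul(Rational(8, 3), Pow(3, Rational(1, 2))), 4) = Rational(4096, 9) ≈ 455.11)
Add(Mul(6, f), 9) = Add(Mul(6, Rational(4096, 9)), 9) = Add(Rational(8192, 3), 9) = Rational(8219, 3)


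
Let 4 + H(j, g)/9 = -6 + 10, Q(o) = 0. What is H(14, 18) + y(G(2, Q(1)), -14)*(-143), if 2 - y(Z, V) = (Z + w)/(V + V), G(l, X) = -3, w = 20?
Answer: -10439/28 ≈ -372.82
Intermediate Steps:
H(j, g) = 0 (H(j, g) = -36 + 9*(-6 + 10) = -36 + 9*4 = -36 + 36 = 0)
y(Z, V) = 2 - (20 + Z)/(2*V) (y(Z, V) = 2 - (Z + 20)/(V + V) = 2 - (20 + Z)/(2*V))
H(14, 18) + y(G(2, Q(1)), -14)*(-143) = 0 + ((½)*(-20 - 1*(-3) + 4*(-14))/(-14))*(-143) = 0 + ((½)*(-1/14)*(-20 + 3 - 56))*(-143) = 0 + ((½)*(-1/14)*(-73))*(-143) = 0 + (73/28)*(-143) = 0 - 10439/28 = -10439/28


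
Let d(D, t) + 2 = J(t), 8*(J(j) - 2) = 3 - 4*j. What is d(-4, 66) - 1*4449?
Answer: -35853/8 ≈ -4481.6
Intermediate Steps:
J(j) = 19/8 - j/2 (J(j) = 2 + (3 - 4*j)/8 = 2 + (3/8 - j/2) = 19/8 - j/2)
d(D, t) = 3/8 - t/2 (d(D, t) = -2 + (19/8 - t/2) = 3/8 - t/2)
d(-4, 66) - 1*4449 = (3/8 - 1/2*66) - 1*4449 = (3/8 - 33) - 4449 = -261/8 - 4449 = -35853/8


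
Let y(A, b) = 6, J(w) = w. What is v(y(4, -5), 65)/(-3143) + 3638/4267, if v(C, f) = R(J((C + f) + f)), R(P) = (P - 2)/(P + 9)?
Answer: 97493656/114389485 ≈ 0.85230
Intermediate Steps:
R(P) = (-2 + P)/(9 + P)
v(C, f) = (-2 + C + 2*f)/(9 + C + 2*f) (v(C, f) = (-2 + ((C + f) + f))/(9 + ((C + f) + f)) = (-2 + (C + 2*f))/(9 + (C + 2*f)) = (-2 + C + 2*f)/(9 + C + 2*f))
v(y(4, -5), 65)/(-3143) + 3638/4267 = ((-2 + 6 + 2*65)/(9 + 6 + 2*65))/(-3143) + 3638/4267 = ((-2 + 6 + 130)/(9 + 6 + 130))*(-1/3143) + 3638*(1/4267) = (134/145)*(-1/3143) + 214/251 = -134/455735 + 214/251 = 97493656/114389485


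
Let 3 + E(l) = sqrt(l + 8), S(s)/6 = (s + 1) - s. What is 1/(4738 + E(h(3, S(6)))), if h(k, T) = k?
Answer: 4735/22420214 - sqrt(11)/22420214 ≈ 0.00021105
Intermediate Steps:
S(s) = 6 (S(s) = 6*((s + 1) - s) = 6*((1 + s) - s) = 6*1 = 6)
E(l) = -3 + sqrt(8 + l) (E(l) = -3 + sqrt(l + 8) = -3 + sqrt(8 + l))
1/(4738 + E(h(3, S(6)))) = 1/(4738 + (-3 + sqrt(8 + 3))) = 1/(4738 + (-3 + sqrt(11))) = 1/(4735 + sqrt(11))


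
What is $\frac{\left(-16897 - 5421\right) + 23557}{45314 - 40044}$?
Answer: $\frac{1239}{5270} \approx 0.2351$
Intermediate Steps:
$\frac{\left(-16897 - 5421\right) + 23557}{45314 - 40044} = \frac{-22318 + 23557}{5270} = 1239 \cdot \frac{1}{5270} = \frac{1239}{5270}$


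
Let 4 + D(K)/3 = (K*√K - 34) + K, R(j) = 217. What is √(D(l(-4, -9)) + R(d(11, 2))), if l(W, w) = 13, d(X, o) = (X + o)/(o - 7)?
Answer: √(142 + 39*√13) ≈ 16.811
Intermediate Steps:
d(X, o) = (X + o)/(-7 + o)
D(K) = -114 + 3*K + 3*K^(3/2) (D(K) = -12 + 3*((K*√K - 34) + K) = -12 + 3*((K^(3/2) - 34) + K) = -12 + 3*((-34 + K^(3/2)) + K) = -12 + 3*(-34 + K + K^(3/2)) = -12 + (-102 + 3*K + 3*K^(3/2)) = -114 + 3*K + 3*K^(3/2))
√(D(l(-4, -9)) + R(d(11, 2))) = √((-114 + 3*13 + 3*13^(3/2)) + 217) = √((-114 + 39 + 3*(13*√13)) + 217) = √((-114 + 39 + 39*√13) + 217) = √((-75 + 39*√13) + 217) = √(142 + 39*√13)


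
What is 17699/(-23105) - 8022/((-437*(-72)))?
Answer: -123704941/121162620 ≈ -1.0210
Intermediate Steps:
17699/(-23105) - 8022/((-437*(-72))) = 17699*(-1/23105) - 8022/31464 = -17699/23105 - 8022*1/31464 = -17699/23105 - 1337/5244 = -123704941/121162620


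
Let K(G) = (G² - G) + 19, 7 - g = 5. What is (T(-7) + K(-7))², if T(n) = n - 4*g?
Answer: 3600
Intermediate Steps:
g = 2 (g = 7 - 1*5 = 7 - 5 = 2)
T(n) = -8 + n (T(n) = n - 4*2 = n - 8 = -8 + n)
K(G) = 19 + G² - G
(T(-7) + K(-7))² = ((-8 - 7) + (19 + (-7)² - 1*(-7)))² = (-15 + (19 + 49 + 7))² = (-15 + 75)² = 60² = 3600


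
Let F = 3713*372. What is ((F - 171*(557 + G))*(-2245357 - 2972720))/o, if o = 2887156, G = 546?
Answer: -6223198645971/2887156 ≈ -2.1555e+6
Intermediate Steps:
F = 1381236
((F - 171*(557 + G))*(-2245357 - 2972720))/o = ((1381236 - 171*(557 + 546))*(-2245357 - 2972720))/2887156 = ((1381236 - 171*1103)*(-5218077))*(1/2887156) = ((1381236 - 188613)*(-5218077))*(1/2887156) = (1192623*(-5218077))*(1/2887156) = -6223198645971*1/2887156 = -6223198645971/2887156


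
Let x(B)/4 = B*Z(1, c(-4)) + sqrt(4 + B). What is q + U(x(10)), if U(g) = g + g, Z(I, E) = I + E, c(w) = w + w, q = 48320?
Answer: 47760 + 8*sqrt(14) ≈ 47790.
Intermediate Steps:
c(w) = 2*w
Z(I, E) = E + I
x(B) = -28*B + 4*sqrt(4 + B) (x(B) = 4*(B*(2*(-4) + 1) + sqrt(4 + B)) = 4*(B*(-8 + 1) + sqrt(4 + B)) = 4*(B*(-7) + sqrt(4 + B)) = 4*(-7*B + sqrt(4 + B)) = 4*(sqrt(4 + B) - 7*B) = -28*B + 4*sqrt(4 + B))
U(g) = 2*g
q + U(x(10)) = 48320 + 2*(-28*10 + 4*sqrt(4 + 10)) = 48320 + 2*(-280 + 4*sqrt(14)) = 48320 + (-560 + 8*sqrt(14)) = 47760 + 8*sqrt(14)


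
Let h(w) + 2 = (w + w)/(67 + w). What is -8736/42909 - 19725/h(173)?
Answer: 33855005896/958301 ≈ 35328.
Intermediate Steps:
h(w) = -2 + 2*w/(67 + w) (h(w) = -2 + (w + w)/(67 + w) = -2 + (2*w)/(67 + w) = -2 + 2*w/(67 + w))
-8736/42909 - 19725/h(173) = -8736/42909 - 19725/((-134/(67 + 173))) = -8736*1/42909 - 19725/((-134/240)) = -2912/14303 - 19725/((-134*1/240)) = -2912/14303 - 19725/(-67/120) = -2912/14303 - 19725*(-120/67) = -2912/14303 + 2367000/67 = 33855005896/958301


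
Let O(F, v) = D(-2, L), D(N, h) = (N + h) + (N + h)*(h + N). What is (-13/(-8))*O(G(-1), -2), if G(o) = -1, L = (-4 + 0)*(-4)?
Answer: 1365/4 ≈ 341.25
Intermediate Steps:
L = 16 (L = -4*(-4) = 16)
D(N, h) = N + h + (N + h)² (D(N, h) = (N + h) + (N + h)*(N + h) = (N + h) + (N + h)² = N + h + (N + h)²)
O(F, v) = 210 (O(F, v) = -2 + 16 + (-2 + 16)² = -2 + 16 + 14² = -2 + 16 + 196 = 210)
(-13/(-8))*O(G(-1), -2) = -13/(-8)*210 = -13*(-⅛)*210 = (13/8)*210 = 1365/4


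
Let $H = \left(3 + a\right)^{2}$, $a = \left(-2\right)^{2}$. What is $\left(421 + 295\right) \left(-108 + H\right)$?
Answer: $-42244$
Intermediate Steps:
$a = 4$
$H = 49$ ($H = \left(3 + 4\right)^{2} = 7^{2} = 49$)
$\left(421 + 295\right) \left(-108 + H\right) = \left(421 + 295\right) \left(-108 + 49\right) = 716 \left(-59\right) = -42244$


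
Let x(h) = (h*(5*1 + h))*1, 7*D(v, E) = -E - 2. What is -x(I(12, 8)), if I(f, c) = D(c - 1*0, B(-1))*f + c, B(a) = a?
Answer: -3476/49 ≈ -70.939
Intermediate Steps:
D(v, E) = -2/7 - E/7 (D(v, E) = (-E - 2)/7 = (-2 - E)/7 = -2/7 - E/7)
I(f, c) = c - f/7 (I(f, c) = (-2/7 - 1/7*(-1))*f + c = (-2/7 + 1/7)*f + c = -f/7 + c = c - f/7)
x(h) = h*(5 + h) (x(h) = (h*(5 + h))*1 = h*(5 + h))
-x(I(12, 8)) = -(8 - 1/7*12)*(5 + (8 - 1/7*12)) = -(8 - 12/7)*(5 + (8 - 12/7)) = -44*(5 + 44/7)/7 = -44*79/(7*7) = -1*3476/49 = -3476/49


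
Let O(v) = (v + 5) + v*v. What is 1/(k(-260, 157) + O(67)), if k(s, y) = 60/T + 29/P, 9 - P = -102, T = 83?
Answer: 9213/42029560 ≈ 0.00021920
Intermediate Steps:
P = 111 (P = 9 - 1*(-102) = 9 + 102 = 111)
O(v) = 5 + v + v² (O(v) = (5 + v) + v² = 5 + v + v²)
k(s, y) = 9067/9213 (k(s, y) = 60/83 + 29/111 = 9067/9213)
1/(k(-260, 157) + O(67)) = 1/(9067/9213 + (5 + 67 + 67²)) = 1/(9067/9213 + (5 + 67 + 4489)) = 1/(9067/9213 + 4561) = 1/(42029560/9213) = 9213/42029560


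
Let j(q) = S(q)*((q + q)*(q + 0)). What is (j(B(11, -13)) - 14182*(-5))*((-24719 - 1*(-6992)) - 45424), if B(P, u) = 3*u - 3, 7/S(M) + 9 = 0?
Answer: -4304751066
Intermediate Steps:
S(M) = -7/9 (S(M) = 7/(-9 + 0) = 7/(-9) = 7*(-1/9) = -7/9)
B(P, u) = -3 + 3*u
j(q) = -14*q**2/9 (j(q) = -7*(q + q)*(q + 0)/9 = -7*2*q*q/9 = -14*q**2/9)
(j(B(11, -13)) - 14182*(-5))*((-24719 - 1*(-6992)) - 45424) = (-14*(-3 + 3*(-13))**2/9 - 14182*(-5))*((-24719 - 1*(-6992)) - 45424) = (-14*(-3 - 39)**2/9 + 70910)*((-24719 + 6992) - 45424) = (-14/9*(-42)**2 + 70910)*(-17727 - 45424) = (-14/9*1764 + 70910)*(-63151) = (-2744 + 70910)*(-63151) = 68166*(-63151) = -4304751066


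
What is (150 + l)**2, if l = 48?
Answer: 39204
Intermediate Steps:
(150 + l)**2 = (150 + 48)**2 = 198**2 = 39204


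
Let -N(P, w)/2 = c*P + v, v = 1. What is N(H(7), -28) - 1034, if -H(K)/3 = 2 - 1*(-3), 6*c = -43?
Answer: -1251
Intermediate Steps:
c = -43/6 (c = (1/6)*(-43) = -43/6 ≈ -7.1667)
H(K) = -15 (H(K) = -3*(2 - 1*(-3)) = -3*(2 + 3) = -3*5 = -15)
N(P, w) = -2 + 43*P/3 (N(P, w) = -2*(-43*P/6 + 1) = -2*(1 - 43*P/6) = -2 + 43*P/3)
N(H(7), -28) - 1034 = (-2 + (43/3)*(-15)) - 1034 = (-2 - 215) - 1034 = -217 - 1034 = -1251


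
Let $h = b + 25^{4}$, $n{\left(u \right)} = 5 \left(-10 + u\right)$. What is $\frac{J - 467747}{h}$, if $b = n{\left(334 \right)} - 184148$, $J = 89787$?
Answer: $- \frac{377960}{208097} \approx -1.8163$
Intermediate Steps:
$n{\left(u \right)} = -50 + 5 u$
$b = -182528$ ($b = \left(-50 + 5 \cdot 334\right) - 184148 = \left(-50 + 1670\right) - 184148 = 1620 - 184148 = -182528$)
$h = 208097$ ($h = -182528 + 25^{4} = -182528 + 390625 = 208097$)
$\frac{J - 467747}{h} = \frac{89787 - 467747}{208097} = \left(89787 - 467747\right) \frac{1}{208097} = \left(-377960\right) \frac{1}{208097} = - \frac{377960}{208097}$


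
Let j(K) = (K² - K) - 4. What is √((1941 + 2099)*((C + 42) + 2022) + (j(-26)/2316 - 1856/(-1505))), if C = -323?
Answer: √21363398893124779470/1742790 ≈ 2652.1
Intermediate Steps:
j(K) = -4 + K² - K
√((1941 + 2099)*((C + 42) + 2022) + (j(-26)/2316 - 1856/(-1505))) = √((1941 + 2099)*((-323 + 42) + 2022) + ((-4 + (-26)² - 1*(-26))/2316 - 1856/(-1505))) = √(4040*(-281 + 2022) + ((-4 + 676 + 26)*(1/2316) - 1856*(-1/1505))) = √(4040*1741 + (698*(1/2316) + 1856/1505)) = √(7033640 + (349/1158 + 1856/1505)) = √(7033640 + 2674493/1742790) = √(12258160130093/1742790) = √21363398893124779470/1742790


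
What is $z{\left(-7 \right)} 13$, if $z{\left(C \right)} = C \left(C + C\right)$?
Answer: $1274$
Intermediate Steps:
$z{\left(C \right)} = 2 C^{2}$ ($z{\left(C \right)} = C 2 C = 2 C^{2}$)
$z{\left(-7 \right)} 13 = 2 \left(-7\right)^{2} \cdot 13 = 2 \cdot 49 \cdot 13 = 98 \cdot 13 = 1274$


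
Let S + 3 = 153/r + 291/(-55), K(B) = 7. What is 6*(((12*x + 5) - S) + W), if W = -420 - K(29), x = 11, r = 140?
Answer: -261309/154 ≈ -1696.8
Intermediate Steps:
S = -2217/308 (S = -3 + (153/140 + 291/(-55)) = -3 + (153*(1/140) + 291*(-1/55)) = -3 + (153/140 - 291/55) = -3 - 1293/308 = -2217/308 ≈ -7.1981)
W = -427 (W = -420 - 1*7 = -420 - 7 = -427)
6*(((12*x + 5) - S) + W) = 6*(((12*11 + 5) - 1*(-2217/308)) - 427) = 6*(((132 + 5) + 2217/308) - 427) = 6*((137 + 2217/308) - 427) = 6*(44413/308 - 427) = 6*(-87103/308) = -261309/154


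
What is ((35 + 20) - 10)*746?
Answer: 33570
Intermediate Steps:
((35 + 20) - 10)*746 = (55 - 10)*746 = 45*746 = 33570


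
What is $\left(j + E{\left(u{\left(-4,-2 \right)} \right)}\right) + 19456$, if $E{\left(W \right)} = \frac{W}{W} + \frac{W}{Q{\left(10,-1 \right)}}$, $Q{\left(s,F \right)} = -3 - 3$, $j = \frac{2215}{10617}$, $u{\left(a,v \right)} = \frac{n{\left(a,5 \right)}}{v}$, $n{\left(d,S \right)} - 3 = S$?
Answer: $\frac{206584262}{10617} \approx 19458.0$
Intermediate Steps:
$n{\left(d,S \right)} = 3 + S$
$u{\left(a,v \right)} = \frac{8}{v}$ ($u{\left(a,v \right)} = \frac{3 + 5}{v} = \frac{8}{v}$)
$j = \frac{2215}{10617}$ ($j = 2215 \cdot \frac{1}{10617} = \frac{2215}{10617} \approx 0.20863$)
$Q{\left(s,F \right)} = -6$
$E{\left(W \right)} = 1 - \frac{W}{6}$ ($E{\left(W \right)} = \frac{W}{W} + \frac{W}{-6} = 1 + W \left(- \frac{1}{6}\right) = 1 - \frac{W}{6}$)
$\left(j + E{\left(u{\left(-4,-2 \right)} \right)}\right) + 19456 = \left(\frac{2215}{10617} + \left(1 - \frac{8 \frac{1}{-2}}{6}\right)\right) + 19456 = \left(\frac{2215}{10617} + \left(1 - \frac{8 \left(- \frac{1}{2}\right)}{6}\right)\right) + 19456 = \left(\frac{2215}{10617} + \left(1 - - \frac{2}{3}\right)\right) + 19456 = \left(\frac{2215}{10617} + \left(1 + \frac{2}{3}\right)\right) + 19456 = \left(\frac{2215}{10617} + \frac{5}{3}\right) + 19456 = \frac{19910}{10617} + 19456 = \frac{206584262}{10617}$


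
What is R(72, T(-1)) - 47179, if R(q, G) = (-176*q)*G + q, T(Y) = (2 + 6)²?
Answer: -858115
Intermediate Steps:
T(Y) = 64 (T(Y) = 8² = 64)
R(q, G) = q - 176*G*q (R(q, G) = -176*G*q + q = q - 176*G*q)
R(72, T(-1)) - 47179 = 72*(1 - 176*64) - 47179 = 72*(1 - 11264) - 47179 = 72*(-11263) - 47179 = -810936 - 47179 = -858115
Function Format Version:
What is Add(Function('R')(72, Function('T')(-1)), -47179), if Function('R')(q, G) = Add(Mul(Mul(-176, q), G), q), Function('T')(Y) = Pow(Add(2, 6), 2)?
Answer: -858115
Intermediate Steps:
Function('T')(Y) = 64 (Function('T')(Y) = Pow(8, 2) = 64)
Function('R')(q, G) = Add(q, Mul(-176, G, q)) (Function('R')(q, G) = Add(Mul(-176, G, q), q) = Add(q, Mul(-176, G, q)))
Add(Function('R')(72, Function('T')(-1)), -47179) = Add(Mul(72, Add(1, Mul(-176, 64))), -47179) = Add(Mul(72, Add(1, -11264)), -47179) = Add(Mul(72, -11263), -47179) = Add(-810936, -47179) = -858115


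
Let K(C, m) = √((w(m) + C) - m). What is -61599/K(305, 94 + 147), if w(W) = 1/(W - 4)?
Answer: -61599*√3595053/15169 ≈ -7699.6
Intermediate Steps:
w(W) = 1/(-4 + W)
K(C, m) = √(C + 1/(-4 + m) - m) (K(C, m) = √((1/(-4 + m) + C) - m) = √((C + 1/(-4 + m)) - m) = √(C + 1/(-4 + m) - m))
-61599/K(305, 94 + 147) = -61599*√(-4 + (94 + 147))/√(1 + (-4 + (94 + 147))*(305 - (94 + 147))) = -61599*√(-4 + 241)/√(1 + (-4 + 241)*(305 - 1*241)) = -61599*√237/√(1 + 237*(305 - 241)) = -61599*√237/√(1 + 237*64) = -61599*√237/√(1 + 15168) = -61599*√3595053/15169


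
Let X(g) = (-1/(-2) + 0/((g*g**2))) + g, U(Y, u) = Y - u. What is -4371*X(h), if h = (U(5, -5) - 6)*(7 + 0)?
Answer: -249147/2 ≈ -1.2457e+5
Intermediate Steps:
h = 28 (h = ((5 - 1*(-5)) - 6)*(7 + 0) = ((5 + 5) - 6)*7 = (10 - 6)*7 = 4*7 = 28)
X(g) = 1/2 + g (X(g) = (-1*(-1/2) + 0/(g**3)) + g = (1/2 + 0/g**3) + g = (1/2 + 0) + g = 1/2 + g)
-4371*X(h) = -4371*(1/2 + 28) = -4371*57/2 = -249147/2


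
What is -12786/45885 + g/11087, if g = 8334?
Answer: 80215736/169575665 ≈ 0.47304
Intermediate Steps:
-12786/45885 + g/11087 = -12786/45885 + 8334/11087 = -12786*1/45885 + 8334*(1/11087) = -4262/15295 + 8334/11087 = 80215736/169575665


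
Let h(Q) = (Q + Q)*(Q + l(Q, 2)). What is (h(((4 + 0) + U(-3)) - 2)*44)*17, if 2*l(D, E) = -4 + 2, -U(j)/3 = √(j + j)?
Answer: -77792 - 13464*I*√6 ≈ -77792.0 - 32980.0*I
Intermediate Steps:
U(j) = -3*√2*√j (U(j) = -3*√(j + j) = -3*√2*√j)
l(D, E) = -1 (l(D, E) = (-4 + 2)/2 = (½)*(-2) = -1)
h(Q) = 2*Q*(-1 + Q) (h(Q) = (Q + Q)*(Q - 1) = (2*Q)*(-1 + Q) = 2*Q*(-1 + Q))
(h(((4 + 0) + U(-3)) - 2)*44)*17 = ((2*(((4 + 0) - 3*√2*√(-3)) - 2)*(-1 + (((4 + 0) - 3*√2*√(-3)) - 2)))*44)*17 = ((2*((4 - 3*√2*I*√3) - 2)*(-1 + ((4 - 3*√2*I*√3) - 2)))*44)*17 = ((2*((4 - 3*I*√6) - 2)*(-1 + ((4 - 3*I*√6) - 2)))*44)*17 = ((2*(2 - 3*I*√6)*(-1 + (2 - 3*I*√6)))*44)*17 = ((2*(2 - 3*I*√6)*(1 - 3*I*√6))*44)*17 = ((2*(1 - 3*I*√6)*(2 - 3*I*√6))*44)*17 = (88*(1 - 3*I*√6)*(2 - 3*I*√6))*17 = 1496*(1 - 3*I*√6)*(2 - 3*I*√6)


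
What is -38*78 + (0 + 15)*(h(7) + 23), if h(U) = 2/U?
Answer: -18303/7 ≈ -2614.7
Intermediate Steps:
-38*78 + (0 + 15)*(h(7) + 23) = -38*78 + (0 + 15)*(2/7 + 23) = -2964 + 15*(2*(1/7) + 23) = -2964 + 15*(2/7 + 23) = -2964 + 15*(163/7) = -2964 + 2445/7 = -18303/7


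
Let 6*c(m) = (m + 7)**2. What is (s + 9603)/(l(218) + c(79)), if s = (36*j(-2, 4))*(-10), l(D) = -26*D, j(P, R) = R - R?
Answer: -28809/13306 ≈ -2.1651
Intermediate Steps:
j(P, R) = 0
c(m) = (7 + m)**2/6 (c(m) = (m + 7)**2/6 = (7 + m)**2/6)
s = 0 (s = (36*0)*(-10) = 0*(-10) = 0)
(s + 9603)/(l(218) + c(79)) = (0 + 9603)/(-26*218 + (7 + 79)**2/6) = 9603/(-5668 + (1/6)*86**2) = 9603/(-5668 + (1/6)*7396) = 9603/(-5668 + 3698/3) = 9603/(-13306/3) = 9603*(-3/13306) = -28809/13306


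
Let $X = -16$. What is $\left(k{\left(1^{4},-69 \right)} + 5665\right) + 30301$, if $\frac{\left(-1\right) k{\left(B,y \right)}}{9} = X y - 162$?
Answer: $27488$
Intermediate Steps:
$k{\left(B,y \right)} = 1458 + 144 y$ ($k{\left(B,y \right)} = - 9 \left(- 16 y - 162\right) = - 9 \left(-162 - 16 y\right) = 1458 + 144 y$)
$\left(k{\left(1^{4},-69 \right)} + 5665\right) + 30301 = \left(\left(1458 + 144 \left(-69\right)\right) + 5665\right) + 30301 = \left(\left(1458 - 9936\right) + 5665\right) + 30301 = \left(-8478 + 5665\right) + 30301 = -2813 + 30301 = 27488$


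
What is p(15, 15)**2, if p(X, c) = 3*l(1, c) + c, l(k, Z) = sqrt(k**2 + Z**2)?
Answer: 2259 + 90*sqrt(226) ≈ 3612.0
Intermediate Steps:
l(k, Z) = sqrt(Z**2 + k**2)
p(X, c) = c + 3*sqrt(1 + c**2) (p(X, c) = 3*sqrt(c**2 + 1**2) + c = 3*sqrt(c**2 + 1) + c = 3*sqrt(1 + c**2) + c = c + 3*sqrt(1 + c**2))
p(15, 15)**2 = (15 + 3*sqrt(1 + 15**2))**2 = (15 + 3*sqrt(1 + 225))**2 = (15 + 3*sqrt(226))**2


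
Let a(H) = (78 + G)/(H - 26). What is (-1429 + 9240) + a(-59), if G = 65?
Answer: 663792/85 ≈ 7809.3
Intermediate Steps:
a(H) = 143/(-26 + H) (a(H) = (78 + 65)/(H - 26) = 143/(-26 + H))
(-1429 + 9240) + a(-59) = (-1429 + 9240) + 143/(-26 - 59) = 7811 + 143/(-85) = 7811 + 143*(-1/85) = 7811 - 143/85 = 663792/85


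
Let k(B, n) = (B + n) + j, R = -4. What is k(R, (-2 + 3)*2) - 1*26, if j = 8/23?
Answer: -636/23 ≈ -27.652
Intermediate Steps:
j = 8/23 (j = 8*(1/23) = 8/23 ≈ 0.34783)
k(B, n) = 8/23 + B + n (k(B, n) = (B + n) + 8/23 = 8/23 + B + n)
k(R, (-2 + 3)*2) - 1*26 = (8/23 - 4 + (-2 + 3)*2) - 1*26 = (8/23 - 4 + 1*2) - 26 = (8/23 - 4 + 2) - 26 = -38/23 - 26 = -636/23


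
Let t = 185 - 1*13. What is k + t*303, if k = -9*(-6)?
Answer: 52170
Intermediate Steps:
t = 172 (t = 185 - 13 = 172)
k = 54
k + t*303 = 54 + 172*303 = 54 + 52116 = 52170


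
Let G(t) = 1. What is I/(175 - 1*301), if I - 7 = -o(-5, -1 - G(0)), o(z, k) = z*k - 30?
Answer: -3/14 ≈ -0.21429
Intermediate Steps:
o(z, k) = -30 + k*z (o(z, k) = k*z - 30 = -30 + k*z)
I = 27 (I = 7 - (-30 + (-1 - 1*1)*(-5)) = 7 - (-30 + (-1 - 1)*(-5)) = 7 - (-30 - 2*(-5)) = 7 - (-30 + 10) = 7 - 1*(-20) = 7 + 20 = 27)
I/(175 - 1*301) = 27/(175 - 1*301) = 27/(175 - 301) = 27/(-126) = 27*(-1/126) = -3/14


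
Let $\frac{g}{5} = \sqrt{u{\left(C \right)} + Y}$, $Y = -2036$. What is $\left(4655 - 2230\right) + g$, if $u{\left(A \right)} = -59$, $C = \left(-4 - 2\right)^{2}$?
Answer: $2425 + 5 i \sqrt{2095} \approx 2425.0 + 228.86 i$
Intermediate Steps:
$C = 36$ ($C = \left(-6\right)^{2} = 36$)
$g = 5 i \sqrt{2095}$ ($g = 5 \sqrt{-59 - 2036} = 5 \sqrt{-2095} = 5 i \sqrt{2095} \approx 228.86 i$)
$\left(4655 - 2230\right) + g = \left(4655 - 2230\right) + 5 i \sqrt{2095} = 2425 + 5 i \sqrt{2095}$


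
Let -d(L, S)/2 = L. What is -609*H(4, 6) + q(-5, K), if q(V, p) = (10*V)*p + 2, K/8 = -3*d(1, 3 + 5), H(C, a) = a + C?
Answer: -8488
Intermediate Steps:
d(L, S) = -2*L
H(C, a) = C + a
K = 48 (K = 8*(-(-6)) = 8*(-3*(-2)) = 8*6 = 48)
q(V, p) = 2 + 10*V*p (q(V, p) = 10*V*p + 2 = 2 + 10*V*p)
-609*H(4, 6) + q(-5, K) = -609*(4 + 6) + (2 + 10*(-5)*48) = -609*10 + (2 - 2400) = -87*70 - 2398 = -6090 - 2398 = -8488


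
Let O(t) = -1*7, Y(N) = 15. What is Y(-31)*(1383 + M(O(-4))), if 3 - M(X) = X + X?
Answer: 21000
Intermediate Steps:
O(t) = -7
M(X) = 3 - 2*X (M(X) = 3 - (X + X) = 3 - 2*X)
Y(-31)*(1383 + M(O(-4))) = 15*(1383 + (3 - 2*(-7))) = 15*(1383 + (3 + 14)) = 15*(1383 + 17) = 15*1400 = 21000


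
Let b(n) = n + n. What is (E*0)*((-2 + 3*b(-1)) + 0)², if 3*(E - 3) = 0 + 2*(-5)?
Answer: 0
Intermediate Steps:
b(n) = 2*n
E = -⅓ (E = 3 + (0 + 2*(-5))/3 = 3 + (0 - 10)/3 = 3 + (⅓)*(-10) = 3 - 10/3 = -⅓ ≈ -0.33333)
(E*0)*((-2 + 3*b(-1)) + 0)² = (-⅓*0)*((-2 + 3*(2*(-1))) + 0)² = 0*((-2 + 3*(-2)) + 0)² = 0*((-2 - 6) + 0)² = 0*(-8 + 0)² = 0*(-8)² = 0*64 = 0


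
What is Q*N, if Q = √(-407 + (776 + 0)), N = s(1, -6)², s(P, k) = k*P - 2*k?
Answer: 108*√41 ≈ 691.54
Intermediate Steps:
s(P, k) = -2*k + P*k (s(P, k) = P*k - 2*k = -2*k + P*k)
N = 36 (N = (-6*(-2 + 1))² = (-6*(-1))² = 6² = 36)
Q = 3*√41 (Q = √(-407 + 776) = √369 = 3*√41 ≈ 19.209)
Q*N = (3*√41)*36 = 108*√41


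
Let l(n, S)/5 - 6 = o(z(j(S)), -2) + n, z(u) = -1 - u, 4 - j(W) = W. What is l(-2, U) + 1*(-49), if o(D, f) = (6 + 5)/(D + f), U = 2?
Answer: -40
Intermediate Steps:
j(W) = 4 - W
o(D, f) = 11/(D + f)
l(n, S) = 30 + 5*n + 55/(-7 + S) (l(n, S) = 30 + 5*(11/((-1 - (4 - S)) - 2) + n) = 30 + 5*(11/((-1 + (-4 + S)) - 2) + n) = 30 + 5*(11/((-5 + S) - 2) + n) = 30 + 5*(11/(-7 + S) + n) = 30 + 5*(n + 11/(-7 + S)) = 30 + (5*n + 55/(-7 + S)) = 30 + 5*n + 55/(-7 + S))
l(-2, U) + 1*(-49) = 5*(11 + (-7 + 2)*(6 - 2))/(-7 + 2) + 1*(-49) = 5*(11 - 5*4)/(-5) - 49 = 5*(-⅕)*(11 - 20) - 49 = 5*(-⅕)*(-9) - 49 = 9 - 49 = -40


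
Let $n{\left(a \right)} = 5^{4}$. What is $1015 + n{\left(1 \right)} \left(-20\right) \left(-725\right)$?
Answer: $9063515$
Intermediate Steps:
$n{\left(a \right)} = 625$
$1015 + n{\left(1 \right)} \left(-20\right) \left(-725\right) = 1015 + 625 \left(-20\right) \left(-725\right) = 1015 - -9062500 = 1015 + 9062500 = 9063515$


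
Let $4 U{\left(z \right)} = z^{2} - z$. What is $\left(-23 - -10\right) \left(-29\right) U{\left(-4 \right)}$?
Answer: $1885$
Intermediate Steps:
$U{\left(z \right)} = - \frac{z}{4} + \frac{z^{2}}{4}$ ($U{\left(z \right)} = \frac{z^{2} - z}{4} = - \frac{z}{4} + \frac{z^{2}}{4}$)
$\left(-23 - -10\right) \left(-29\right) U{\left(-4 \right)} = \left(-23 - -10\right) \left(-29\right) \frac{1}{4} \left(-4\right) \left(-1 - 4\right) = \left(-23 + 10\right) \left(-29\right) \frac{1}{4} \left(-4\right) \left(-5\right) = \left(-13\right) \left(-29\right) 5 = 377 \cdot 5 = 1885$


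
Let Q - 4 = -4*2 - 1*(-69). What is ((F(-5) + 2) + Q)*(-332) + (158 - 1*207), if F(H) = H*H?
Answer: -30593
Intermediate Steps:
F(H) = H**2
Q = 65 (Q = 4 + (-4*2 - 1*(-69)) = 4 + (-8 + 69) = 4 + 61 = 65)
((F(-5) + 2) + Q)*(-332) + (158 - 1*207) = (((-5)**2 + 2) + 65)*(-332) + (158 - 1*207) = ((25 + 2) + 65)*(-332) + (158 - 207) = (27 + 65)*(-332) - 49 = 92*(-332) - 49 = -30544 - 49 = -30593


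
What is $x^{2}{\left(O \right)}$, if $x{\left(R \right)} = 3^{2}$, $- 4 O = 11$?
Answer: $81$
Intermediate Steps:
$O = - \frac{11}{4}$ ($O = \left(- \frac{1}{4}\right) 11 = - \frac{11}{4} \approx -2.75$)
$x{\left(R \right)} = 9$
$x^{2}{\left(O \right)} = 9^{2} = 81$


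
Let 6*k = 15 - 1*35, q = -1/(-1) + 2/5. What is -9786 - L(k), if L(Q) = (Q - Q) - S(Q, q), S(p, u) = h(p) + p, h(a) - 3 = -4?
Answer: -29371/3 ≈ -9790.3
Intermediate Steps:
h(a) = -1 (h(a) = 3 - 4 = -1)
q = 7/5 (q = -1*(-1) + 2*(⅕) = 1 + ⅖ = 7/5 ≈ 1.4000)
k = -10/3 (k = (15 - 1*35)/6 = (15 - 35)/6 = (⅙)*(-20) = -10/3 ≈ -3.3333)
S(p, u) = -1 + p
L(Q) = 1 - Q (L(Q) = (Q - Q) - (-1 + Q) = 0 + (1 - Q) = 1 - Q)
-9786 - L(k) = -9786 - (1 - 1*(-10/3)) = -9786 - (1 + 10/3) = -9786 - 1*13/3 = -9786 - 13/3 = -29371/3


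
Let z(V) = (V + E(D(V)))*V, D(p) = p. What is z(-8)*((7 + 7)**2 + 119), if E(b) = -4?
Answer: 30240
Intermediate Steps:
z(V) = V*(-4 + V) (z(V) = (V - 4)*V = (-4 + V)*V = V*(-4 + V))
z(-8)*((7 + 7)**2 + 119) = (-8*(-4 - 8))*((7 + 7)**2 + 119) = (-8*(-12))*(14**2 + 119) = 96*(196 + 119) = 96*315 = 30240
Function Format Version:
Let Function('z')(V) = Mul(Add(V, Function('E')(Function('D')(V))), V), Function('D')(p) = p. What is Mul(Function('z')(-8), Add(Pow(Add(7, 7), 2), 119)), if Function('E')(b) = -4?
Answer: 30240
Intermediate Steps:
Function('z')(V) = Mul(V, Add(-4, V)) (Function('z')(V) = Mul(Add(V, -4), V) = Mul(Add(-4, V), V) = Mul(V, Add(-4, V)))
Mul(Function('z')(-8), Add(Pow(Add(7, 7), 2), 119)) = Mul(Mul(-8, Add(-4, -8)), Add(Pow(Add(7, 7), 2), 119)) = Mul(Mul(-8, -12), Add(Pow(14, 2), 119)) = Mul(96, Add(196, 119)) = Mul(96, 315) = 30240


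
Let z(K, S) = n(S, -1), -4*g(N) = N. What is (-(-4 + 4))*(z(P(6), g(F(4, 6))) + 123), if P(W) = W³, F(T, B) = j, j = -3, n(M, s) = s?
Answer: 0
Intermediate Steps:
F(T, B) = -3
g(N) = -N/4
z(K, S) = -1
(-(-4 + 4))*(z(P(6), g(F(4, 6))) + 123) = (-(-4 + 4))*(-1 + 123) = -1*0*122 = 0*122 = 0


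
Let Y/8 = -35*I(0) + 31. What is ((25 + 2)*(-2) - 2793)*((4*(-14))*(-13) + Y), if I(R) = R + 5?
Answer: 1207128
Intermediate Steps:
I(R) = 5 + R
Y = -1152 (Y = 8*(-35*(5 + 0) + 31) = 8*(-35*5 + 31) = 8*(-175 + 31) = 8*(-144) = -1152)
((25 + 2)*(-2) - 2793)*((4*(-14))*(-13) + Y) = ((25 + 2)*(-2) - 2793)*((4*(-14))*(-13) - 1152) = (27*(-2) - 2793)*(-56*(-13) - 1152) = (-54 - 2793)*(728 - 1152) = -2847*(-424) = 1207128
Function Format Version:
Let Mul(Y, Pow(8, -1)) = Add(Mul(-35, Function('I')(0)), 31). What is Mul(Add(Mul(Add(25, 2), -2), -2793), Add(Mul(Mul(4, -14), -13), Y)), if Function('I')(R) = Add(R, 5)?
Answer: 1207128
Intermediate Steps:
Function('I')(R) = Add(5, R)
Y = -1152 (Y = Mul(8, Add(Mul(-35, Add(5, 0)), 31)) = Mul(8, Add(Mul(-35, 5), 31)) = Mul(8, Add(-175, 31)) = Mul(8, -144) = -1152)
Mul(Add(Mul(Add(25, 2), -2), -2793), Add(Mul(Mul(4, -14), -13), Y)) = Mul(Add(Mul(Add(25, 2), -2), -2793), Add(Mul(Mul(4, -14), -13), -1152)) = Mul(Add(Mul(27, -2), -2793), Add(Mul(-56, -13), -1152)) = Mul(Add(-54, -2793), Add(728, -1152)) = Mul(-2847, -424) = 1207128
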